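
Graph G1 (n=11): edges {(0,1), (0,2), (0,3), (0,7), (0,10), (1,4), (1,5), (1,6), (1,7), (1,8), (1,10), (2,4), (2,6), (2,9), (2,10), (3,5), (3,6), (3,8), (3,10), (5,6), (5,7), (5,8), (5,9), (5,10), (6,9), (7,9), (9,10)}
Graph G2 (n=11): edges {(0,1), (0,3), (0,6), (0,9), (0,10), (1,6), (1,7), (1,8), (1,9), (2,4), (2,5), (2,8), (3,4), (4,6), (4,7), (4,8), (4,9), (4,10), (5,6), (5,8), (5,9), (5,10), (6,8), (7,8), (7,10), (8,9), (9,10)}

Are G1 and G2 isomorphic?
Yes, isomorphic

The graphs are isomorphic.
One valid mapping φ: V(G1) → V(G2): 0→10, 1→4, 2→0, 3→5, 4→3, 5→8, 6→6, 7→7, 8→2, 9→1, 10→9

Verify φ preserves adjacency — for each edge of G1, its image is an edge of G2:
  (0,1) → (φ(0),φ(1)) = (4,10) ∈ E(G2) ✓
  (0,2) → (φ(0),φ(2)) = (0,10) ∈ E(G2) ✓
  (0,3) → (φ(0),φ(3)) = (5,10) ∈ E(G2) ✓
  (0,7) → (φ(0),φ(7)) = (7,10) ∈ E(G2) ✓
  (0,10) → (φ(0),φ(10)) = (9,10) ∈ E(G2) ✓
  (1,4) → (φ(1),φ(4)) = (3,4) ∈ E(G2) ✓
  (1,5) → (φ(1),φ(5)) = (4,8) ∈ E(G2) ✓
  (1,6) → (φ(1),φ(6)) = (4,6) ∈ E(G2) ✓
  (1,7) → (φ(1),φ(7)) = (4,7) ∈ E(G2) ✓
  (1,8) → (φ(1),φ(8)) = (2,4) ∈ E(G2) ✓
  (1,10) → (φ(1),φ(10)) = (4,9) ∈ E(G2) ✓
  (2,4) → (φ(2),φ(4)) = (0,3) ∈ E(G2) ✓
  (2,6) → (φ(2),φ(6)) = (0,6) ∈ E(G2) ✓
  (2,9) → (φ(2),φ(9)) = (0,1) ∈ E(G2) ✓
  (2,10) → (φ(2),φ(10)) = (0,9) ∈ E(G2) ✓
  (3,5) → (φ(3),φ(5)) = (5,8) ∈ E(G2) ✓
  (3,6) → (φ(3),φ(6)) = (5,6) ∈ E(G2) ✓
  (3,8) → (φ(3),φ(8)) = (2,5) ∈ E(G2) ✓
  (3,10) → (φ(3),φ(10)) = (5,9) ∈ E(G2) ✓
  (5,6) → (φ(5),φ(6)) = (6,8) ∈ E(G2) ✓
  (5,7) → (φ(5),φ(7)) = (7,8) ∈ E(G2) ✓
  (5,8) → (φ(5),φ(8)) = (2,8) ∈ E(G2) ✓
  (5,9) → (φ(5),φ(9)) = (1,8) ∈ E(G2) ✓
  (5,10) → (φ(5),φ(10)) = (8,9) ∈ E(G2) ✓
  (6,9) → (φ(6),φ(9)) = (1,6) ∈ E(G2) ✓
  (7,9) → (φ(7),φ(9)) = (1,7) ∈ E(G2) ✓
  (9,10) → (φ(9),φ(10)) = (1,9) ∈ E(G2) ✓
All 27 edges of G1 map to edges of G2, and |E(G1)| = |E(G2)| = 27, so φ is a bijection on edges as well as vertices. Hence G1 ≅ G2.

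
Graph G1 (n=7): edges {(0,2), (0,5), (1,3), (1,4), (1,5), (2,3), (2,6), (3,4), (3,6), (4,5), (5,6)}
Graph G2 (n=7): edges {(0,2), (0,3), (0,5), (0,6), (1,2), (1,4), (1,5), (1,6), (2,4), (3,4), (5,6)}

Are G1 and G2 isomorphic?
Yes, isomorphic

The graphs are isomorphic.
One valid mapping φ: V(G1) → V(G2): 0→3, 1→5, 2→4, 3→1, 4→6, 5→0, 6→2

Verify φ preserves adjacency — for each edge of G1, its image is an edge of G2:
  (0,2) → (φ(0),φ(2)) = (3,4) ∈ E(G2) ✓
  (0,5) → (φ(0),φ(5)) = (0,3) ∈ E(G2) ✓
  (1,3) → (φ(1),φ(3)) = (1,5) ∈ E(G2) ✓
  (1,4) → (φ(1),φ(4)) = (5,6) ∈ E(G2) ✓
  (1,5) → (φ(1),φ(5)) = (0,5) ∈ E(G2) ✓
  (2,3) → (φ(2),φ(3)) = (1,4) ∈ E(G2) ✓
  (2,6) → (φ(2),φ(6)) = (2,4) ∈ E(G2) ✓
  (3,4) → (φ(3),φ(4)) = (1,6) ∈ E(G2) ✓
  (3,6) → (φ(3),φ(6)) = (1,2) ∈ E(G2) ✓
  (4,5) → (φ(4),φ(5)) = (0,6) ∈ E(G2) ✓
  (5,6) → (φ(5),φ(6)) = (0,2) ∈ E(G2) ✓
All 11 edges of G1 map to edges of G2, and |E(G1)| = |E(G2)| = 11, so φ is a bijection on edges as well as vertices. Hence G1 ≅ G2.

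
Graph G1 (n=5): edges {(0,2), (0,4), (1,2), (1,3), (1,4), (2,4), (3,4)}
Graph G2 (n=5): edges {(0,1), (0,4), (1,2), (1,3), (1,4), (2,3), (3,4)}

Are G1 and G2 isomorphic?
Yes, isomorphic

The graphs are isomorphic.
One valid mapping φ: V(G1) → V(G2): 0→0, 1→3, 2→4, 3→2, 4→1

Verify φ preserves adjacency — for each edge of G1, its image is an edge of G2:
  (0,2) → (φ(0),φ(2)) = (0,4) ∈ E(G2) ✓
  (0,4) → (φ(0),φ(4)) = (0,1) ∈ E(G2) ✓
  (1,2) → (φ(1),φ(2)) = (3,4) ∈ E(G2) ✓
  (1,3) → (φ(1),φ(3)) = (2,3) ∈ E(G2) ✓
  (1,4) → (φ(1),φ(4)) = (1,3) ∈ E(G2) ✓
  (2,4) → (φ(2),φ(4)) = (1,4) ∈ E(G2) ✓
  (3,4) → (φ(3),φ(4)) = (1,2) ∈ E(G2) ✓
All 7 edges of G1 map to edges of G2, and |E(G1)| = |E(G2)| = 7, so φ is a bijection on edges as well as vertices. Hence G1 ≅ G2.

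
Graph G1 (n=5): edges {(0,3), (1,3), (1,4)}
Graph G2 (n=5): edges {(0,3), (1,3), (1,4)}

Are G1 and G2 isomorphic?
Yes, isomorphic

The graphs are isomorphic.
One valid mapping φ: V(G1) → V(G2): 0→4, 1→3, 2→2, 3→1, 4→0

Verify φ preserves adjacency — for each edge of G1, its image is an edge of G2:
  (0,3) → (φ(0),φ(3)) = (1,4) ∈ E(G2) ✓
  (1,3) → (φ(1),φ(3)) = (1,3) ∈ E(G2) ✓
  (1,4) → (φ(1),φ(4)) = (0,3) ∈ E(G2) ✓
All 3 edges of G1 map to edges of G2, and |E(G1)| = |E(G2)| = 3, so φ is a bijection on edges as well as vertices. Hence G1 ≅ G2.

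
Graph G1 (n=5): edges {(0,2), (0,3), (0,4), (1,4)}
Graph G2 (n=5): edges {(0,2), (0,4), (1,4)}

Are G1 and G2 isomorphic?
No, not isomorphic

The graphs are NOT isomorphic.

Counting edges: G1 has 4 edge(s); G2 has 3 edge(s).
Edge count is an isomorphism invariant (a bijection on vertices induces a bijection on edges), so differing edge counts rule out isomorphism.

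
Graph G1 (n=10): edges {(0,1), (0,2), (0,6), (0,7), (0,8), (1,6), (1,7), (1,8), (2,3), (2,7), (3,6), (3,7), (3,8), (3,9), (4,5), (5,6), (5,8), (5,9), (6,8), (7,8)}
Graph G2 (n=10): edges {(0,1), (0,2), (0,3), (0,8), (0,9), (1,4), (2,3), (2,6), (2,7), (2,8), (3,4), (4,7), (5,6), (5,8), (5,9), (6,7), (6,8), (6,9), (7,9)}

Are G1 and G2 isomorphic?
No, not isomorphic

The graphs are NOT isomorphic.

Degrees in G1: deg(0)=5, deg(1)=4, deg(2)=3, deg(3)=5, deg(4)=1, deg(5)=4, deg(6)=5, deg(7)=5, deg(8)=6, deg(9)=2.
Sorted degree sequence of G1: [6, 5, 5, 5, 5, 4, 4, 3, 2, 1].
Degrees in G2: deg(0)=5, deg(1)=2, deg(2)=5, deg(3)=3, deg(4)=3, deg(5)=3, deg(6)=5, deg(7)=4, deg(8)=4, deg(9)=4.
Sorted degree sequence of G2: [5, 5, 5, 4, 4, 4, 3, 3, 3, 2].
The (sorted) degree sequence is an isomorphism invariant, so since G1 and G2 have different degree sequences they cannot be isomorphic.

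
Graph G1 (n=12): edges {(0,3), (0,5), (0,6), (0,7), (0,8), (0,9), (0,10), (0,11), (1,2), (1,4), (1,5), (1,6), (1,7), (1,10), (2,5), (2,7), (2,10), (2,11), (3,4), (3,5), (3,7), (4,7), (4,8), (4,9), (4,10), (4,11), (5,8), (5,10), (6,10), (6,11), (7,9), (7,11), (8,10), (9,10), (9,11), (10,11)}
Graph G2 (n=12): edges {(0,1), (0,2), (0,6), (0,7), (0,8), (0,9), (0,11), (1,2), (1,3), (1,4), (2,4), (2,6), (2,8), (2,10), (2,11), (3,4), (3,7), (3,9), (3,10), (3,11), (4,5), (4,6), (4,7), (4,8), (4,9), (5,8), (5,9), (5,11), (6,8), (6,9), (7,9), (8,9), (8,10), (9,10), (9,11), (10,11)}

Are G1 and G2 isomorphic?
Yes, isomorphic

The graphs are isomorphic.
One valid mapping φ: V(G1) → V(G2): 0→4, 1→11, 2→10, 3→1, 4→0, 5→3, 6→5, 7→2, 8→7, 9→6, 10→9, 11→8

Verify φ preserves adjacency — for each edge of G1, its image is an edge of G2:
  (0,3) → (φ(0),φ(3)) = (1,4) ∈ E(G2) ✓
  (0,5) → (φ(0),φ(5)) = (3,4) ∈ E(G2) ✓
  (0,6) → (φ(0),φ(6)) = (4,5) ∈ E(G2) ✓
  (0,7) → (φ(0),φ(7)) = (2,4) ∈ E(G2) ✓
  (0,8) → (φ(0),φ(8)) = (4,7) ∈ E(G2) ✓
  (0,9) → (φ(0),φ(9)) = (4,6) ∈ E(G2) ✓
  (0,10) → (φ(0),φ(10)) = (4,9) ∈ E(G2) ✓
  (0,11) → (φ(0),φ(11)) = (4,8) ∈ E(G2) ✓
  (1,2) → (φ(1),φ(2)) = (10,11) ∈ E(G2) ✓
  (1,4) → (φ(1),φ(4)) = (0,11) ∈ E(G2) ✓
  (1,5) → (φ(1),φ(5)) = (3,11) ∈ E(G2) ✓
  (1,6) → (φ(1),φ(6)) = (5,11) ∈ E(G2) ✓
  (1,7) → (φ(1),φ(7)) = (2,11) ∈ E(G2) ✓
  (1,10) → (φ(1),φ(10)) = (9,11) ∈ E(G2) ✓
  (2,5) → (φ(2),φ(5)) = (3,10) ∈ E(G2) ✓
  (2,7) → (φ(2),φ(7)) = (2,10) ∈ E(G2) ✓
  (2,10) → (φ(2),φ(10)) = (9,10) ∈ E(G2) ✓
  (2,11) → (φ(2),φ(11)) = (8,10) ∈ E(G2) ✓
  (3,4) → (φ(3),φ(4)) = (0,1) ∈ E(G2) ✓
  (3,5) → (φ(3),φ(5)) = (1,3) ∈ E(G2) ✓
  (3,7) → (φ(3),φ(7)) = (1,2) ∈ E(G2) ✓
  (4,7) → (φ(4),φ(7)) = (0,2) ∈ E(G2) ✓
  (4,8) → (φ(4),φ(8)) = (0,7) ∈ E(G2) ✓
  (4,9) → (φ(4),φ(9)) = (0,6) ∈ E(G2) ✓
  (4,10) → (φ(4),φ(10)) = (0,9) ∈ E(G2) ✓
  (4,11) → (φ(4),φ(11)) = (0,8) ∈ E(G2) ✓
  (5,8) → (φ(5),φ(8)) = (3,7) ∈ E(G2) ✓
  (5,10) → (φ(5),φ(10)) = (3,9) ∈ E(G2) ✓
  (6,10) → (φ(6),φ(10)) = (5,9) ∈ E(G2) ✓
  (6,11) → (φ(6),φ(11)) = (5,8) ∈ E(G2) ✓
  (7,9) → (φ(7),φ(9)) = (2,6) ∈ E(G2) ✓
  (7,11) → (φ(7),φ(11)) = (2,8) ∈ E(G2) ✓
  (8,10) → (φ(8),φ(10)) = (7,9) ∈ E(G2) ✓
  (9,10) → (φ(9),φ(10)) = (6,9) ∈ E(G2) ✓
  (9,11) → (φ(9),φ(11)) = (6,8) ∈ E(G2) ✓
  (10,11) → (φ(10),φ(11)) = (8,9) ∈ E(G2) ✓
All 36 edges of G1 map to edges of G2, and |E(G1)| = |E(G2)| = 36, so φ is a bijection on edges as well as vertices. Hence G1 ≅ G2.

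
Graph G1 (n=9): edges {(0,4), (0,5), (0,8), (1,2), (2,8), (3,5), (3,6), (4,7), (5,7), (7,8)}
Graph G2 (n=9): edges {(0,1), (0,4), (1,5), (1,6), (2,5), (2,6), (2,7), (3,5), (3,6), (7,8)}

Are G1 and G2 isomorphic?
Yes, isomorphic

The graphs are isomorphic.
One valid mapping φ: V(G1) → V(G2): 0→6, 1→4, 2→0, 3→7, 4→3, 5→2, 6→8, 7→5, 8→1

Verify φ preserves adjacency — for each edge of G1, its image is an edge of G2:
  (0,4) → (φ(0),φ(4)) = (3,6) ∈ E(G2) ✓
  (0,5) → (φ(0),φ(5)) = (2,6) ∈ E(G2) ✓
  (0,8) → (φ(0),φ(8)) = (1,6) ∈ E(G2) ✓
  (1,2) → (φ(1),φ(2)) = (0,4) ∈ E(G2) ✓
  (2,8) → (φ(2),φ(8)) = (0,1) ∈ E(G2) ✓
  (3,5) → (φ(3),φ(5)) = (2,7) ∈ E(G2) ✓
  (3,6) → (φ(3),φ(6)) = (7,8) ∈ E(G2) ✓
  (4,7) → (φ(4),φ(7)) = (3,5) ∈ E(G2) ✓
  (5,7) → (φ(5),φ(7)) = (2,5) ∈ E(G2) ✓
  (7,8) → (φ(7),φ(8)) = (1,5) ∈ E(G2) ✓
All 10 edges of G1 map to edges of G2, and |E(G1)| = |E(G2)| = 10, so φ is a bijection on edges as well as vertices. Hence G1 ≅ G2.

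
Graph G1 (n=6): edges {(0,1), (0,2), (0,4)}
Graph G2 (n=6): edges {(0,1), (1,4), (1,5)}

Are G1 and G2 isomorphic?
Yes, isomorphic

The graphs are isomorphic.
One valid mapping φ: V(G1) → V(G2): 0→1, 1→0, 2→5, 3→3, 4→4, 5→2

Verify φ preserves adjacency — for each edge of G1, its image is an edge of G2:
  (0,1) → (φ(0),φ(1)) = (0,1) ∈ E(G2) ✓
  (0,2) → (φ(0),φ(2)) = (1,5) ∈ E(G2) ✓
  (0,4) → (φ(0),φ(4)) = (1,4) ∈ E(G2) ✓
All 3 edges of G1 map to edges of G2, and |E(G1)| = |E(G2)| = 3, so φ is a bijection on edges as well as vertices. Hence G1 ≅ G2.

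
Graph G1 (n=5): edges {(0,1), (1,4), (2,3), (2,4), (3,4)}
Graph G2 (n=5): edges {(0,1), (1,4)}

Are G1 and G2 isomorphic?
No, not isomorphic

The graphs are NOT isomorphic.

Degrees in G1: deg(0)=1, deg(1)=2, deg(2)=2, deg(3)=2, deg(4)=3.
Sorted degree sequence of G1: [3, 2, 2, 2, 1].
Degrees in G2: deg(0)=1, deg(1)=2, deg(2)=0, deg(3)=0, deg(4)=1.
Sorted degree sequence of G2: [2, 1, 1, 0, 0].
The (sorted) degree sequence is an isomorphism invariant, so since G1 and G2 have different degree sequences they cannot be isomorphic.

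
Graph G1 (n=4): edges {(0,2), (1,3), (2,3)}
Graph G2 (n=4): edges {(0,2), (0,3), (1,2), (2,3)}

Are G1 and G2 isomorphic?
No, not isomorphic

The graphs are NOT isomorphic.

Counting triangles (3-cliques): G1 has 0, G2 has 1.
Triangle count is an isomorphism invariant, so differing triangle counts rule out isomorphism.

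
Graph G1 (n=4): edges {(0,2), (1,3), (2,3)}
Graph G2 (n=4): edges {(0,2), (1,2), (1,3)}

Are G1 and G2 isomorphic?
Yes, isomorphic

The graphs are isomorphic.
One valid mapping φ: V(G1) → V(G2): 0→3, 1→0, 2→1, 3→2

Verify φ preserves adjacency — for each edge of G1, its image is an edge of G2:
  (0,2) → (φ(0),φ(2)) = (1,3) ∈ E(G2) ✓
  (1,3) → (φ(1),φ(3)) = (0,2) ∈ E(G2) ✓
  (2,3) → (φ(2),φ(3)) = (1,2) ∈ E(G2) ✓
All 3 edges of G1 map to edges of G2, and |E(G1)| = |E(G2)| = 3, so φ is a bijection on edges as well as vertices. Hence G1 ≅ G2.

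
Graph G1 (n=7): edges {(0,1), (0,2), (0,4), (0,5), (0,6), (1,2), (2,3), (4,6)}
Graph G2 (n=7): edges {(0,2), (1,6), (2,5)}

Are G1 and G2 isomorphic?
No, not isomorphic

The graphs are NOT isomorphic.

Connected components of G1: 1 component(s) with vertex sets [[0, 1, 2, 3, 4, 5, 6]], sizes [7].
Connected components of G2: 4 component(s) with vertex sets [[3], [4], [1, 6], [0, 2, 5]], sizes [1, 1, 2, 3].
The number of connected components (and the multiset of component sizes) is an isomorphism invariant — an isomorphism maps each component of G1 bijectively onto a component of G2. Since G1 has 1 component(s) and G2 has 4, they cannot be isomorphic.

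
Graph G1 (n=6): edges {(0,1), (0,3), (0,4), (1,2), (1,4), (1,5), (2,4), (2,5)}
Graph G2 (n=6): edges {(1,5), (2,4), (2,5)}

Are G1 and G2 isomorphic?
No, not isomorphic

The graphs are NOT isomorphic.

Degrees in G1: deg(0)=3, deg(1)=4, deg(2)=3, deg(3)=1, deg(4)=3, deg(5)=2.
Sorted degree sequence of G1: [4, 3, 3, 3, 2, 1].
Degrees in G2: deg(0)=0, deg(1)=1, deg(2)=2, deg(3)=0, deg(4)=1, deg(5)=2.
Sorted degree sequence of G2: [2, 2, 1, 1, 0, 0].
The (sorted) degree sequence is an isomorphism invariant, so since G1 and G2 have different degree sequences they cannot be isomorphic.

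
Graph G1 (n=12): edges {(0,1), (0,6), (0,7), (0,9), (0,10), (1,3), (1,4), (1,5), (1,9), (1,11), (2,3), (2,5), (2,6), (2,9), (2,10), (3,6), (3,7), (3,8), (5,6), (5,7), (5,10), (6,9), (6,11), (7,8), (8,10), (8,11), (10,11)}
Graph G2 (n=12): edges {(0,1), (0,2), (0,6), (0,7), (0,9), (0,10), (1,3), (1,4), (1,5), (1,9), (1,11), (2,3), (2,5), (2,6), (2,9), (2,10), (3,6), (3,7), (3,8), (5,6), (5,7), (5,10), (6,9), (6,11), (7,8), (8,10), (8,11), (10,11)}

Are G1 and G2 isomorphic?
No, not isomorphic

The graphs are NOT isomorphic.

Counting edges: G1 has 27 edge(s); G2 has 28 edge(s).
Edge count is an isomorphism invariant (a bijection on vertices induces a bijection on edges), so differing edge counts rule out isomorphism.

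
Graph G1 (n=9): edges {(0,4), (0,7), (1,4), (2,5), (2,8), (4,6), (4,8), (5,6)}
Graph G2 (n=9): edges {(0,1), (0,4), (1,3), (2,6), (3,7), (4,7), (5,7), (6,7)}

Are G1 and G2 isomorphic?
Yes, isomorphic

The graphs are isomorphic.
One valid mapping φ: V(G1) → V(G2): 0→6, 1→5, 2→1, 3→8, 4→7, 5→0, 6→4, 7→2, 8→3

Verify φ preserves adjacency — for each edge of G1, its image is an edge of G2:
  (0,4) → (φ(0),φ(4)) = (6,7) ∈ E(G2) ✓
  (0,7) → (φ(0),φ(7)) = (2,6) ∈ E(G2) ✓
  (1,4) → (φ(1),φ(4)) = (5,7) ∈ E(G2) ✓
  (2,5) → (φ(2),φ(5)) = (0,1) ∈ E(G2) ✓
  (2,8) → (φ(2),φ(8)) = (1,3) ∈ E(G2) ✓
  (4,6) → (φ(4),φ(6)) = (4,7) ∈ E(G2) ✓
  (4,8) → (φ(4),φ(8)) = (3,7) ∈ E(G2) ✓
  (5,6) → (φ(5),φ(6)) = (0,4) ∈ E(G2) ✓
All 8 edges of G1 map to edges of G2, and |E(G1)| = |E(G2)| = 8, so φ is a bijection on edges as well as vertices. Hence G1 ≅ G2.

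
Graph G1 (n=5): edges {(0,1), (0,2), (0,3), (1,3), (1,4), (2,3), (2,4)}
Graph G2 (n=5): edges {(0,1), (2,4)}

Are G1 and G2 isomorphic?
No, not isomorphic

The graphs are NOT isomorphic.

Connected components of G1: 1 component(s) with vertex sets [[0, 1, 2, 3, 4]], sizes [5].
Connected components of G2: 3 component(s) with vertex sets [[3], [0, 1], [2, 4]], sizes [1, 2, 2].
The number of connected components (and the multiset of component sizes) is an isomorphism invariant — an isomorphism maps each component of G1 bijectively onto a component of G2. Since G1 has 1 component(s) and G2 has 3, they cannot be isomorphic.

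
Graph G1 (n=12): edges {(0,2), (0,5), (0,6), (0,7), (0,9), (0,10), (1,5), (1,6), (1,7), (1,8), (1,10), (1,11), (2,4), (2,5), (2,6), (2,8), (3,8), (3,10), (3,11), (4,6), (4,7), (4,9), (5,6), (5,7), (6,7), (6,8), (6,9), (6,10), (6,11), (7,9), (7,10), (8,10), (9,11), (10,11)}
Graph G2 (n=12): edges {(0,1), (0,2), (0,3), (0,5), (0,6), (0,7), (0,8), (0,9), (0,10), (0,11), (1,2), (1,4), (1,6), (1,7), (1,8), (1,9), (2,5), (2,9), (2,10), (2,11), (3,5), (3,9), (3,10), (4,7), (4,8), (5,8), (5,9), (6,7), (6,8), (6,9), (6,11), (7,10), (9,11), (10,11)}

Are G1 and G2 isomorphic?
Yes, isomorphic

The graphs are isomorphic.
One valid mapping φ: V(G1) → V(G2): 0→2, 1→6, 2→10, 3→4, 4→3, 5→11, 6→0, 7→9, 8→7, 9→5, 10→1, 11→8

Verify φ preserves adjacency — for each edge of G1, its image is an edge of G2:
  (0,2) → (φ(0),φ(2)) = (2,10) ∈ E(G2) ✓
  (0,5) → (φ(0),φ(5)) = (2,11) ∈ E(G2) ✓
  (0,6) → (φ(0),φ(6)) = (0,2) ∈ E(G2) ✓
  (0,7) → (φ(0),φ(7)) = (2,9) ∈ E(G2) ✓
  (0,9) → (φ(0),φ(9)) = (2,5) ∈ E(G2) ✓
  (0,10) → (φ(0),φ(10)) = (1,2) ∈ E(G2) ✓
  (1,5) → (φ(1),φ(5)) = (6,11) ∈ E(G2) ✓
  (1,6) → (φ(1),φ(6)) = (0,6) ∈ E(G2) ✓
  (1,7) → (φ(1),φ(7)) = (6,9) ∈ E(G2) ✓
  (1,8) → (φ(1),φ(8)) = (6,7) ∈ E(G2) ✓
  (1,10) → (φ(1),φ(10)) = (1,6) ∈ E(G2) ✓
  (1,11) → (φ(1),φ(11)) = (6,8) ∈ E(G2) ✓
  (2,4) → (φ(2),φ(4)) = (3,10) ∈ E(G2) ✓
  (2,5) → (φ(2),φ(5)) = (10,11) ∈ E(G2) ✓
  (2,6) → (φ(2),φ(6)) = (0,10) ∈ E(G2) ✓
  (2,8) → (φ(2),φ(8)) = (7,10) ∈ E(G2) ✓
  (3,8) → (φ(3),φ(8)) = (4,7) ∈ E(G2) ✓
  (3,10) → (φ(3),φ(10)) = (1,4) ∈ E(G2) ✓
  (3,11) → (φ(3),φ(11)) = (4,8) ∈ E(G2) ✓
  (4,6) → (φ(4),φ(6)) = (0,3) ∈ E(G2) ✓
  (4,7) → (φ(4),φ(7)) = (3,9) ∈ E(G2) ✓
  (4,9) → (φ(4),φ(9)) = (3,5) ∈ E(G2) ✓
  (5,6) → (φ(5),φ(6)) = (0,11) ∈ E(G2) ✓
  (5,7) → (φ(5),φ(7)) = (9,11) ∈ E(G2) ✓
  (6,7) → (φ(6),φ(7)) = (0,9) ∈ E(G2) ✓
  (6,8) → (φ(6),φ(8)) = (0,7) ∈ E(G2) ✓
  (6,9) → (φ(6),φ(9)) = (0,5) ∈ E(G2) ✓
  (6,10) → (φ(6),φ(10)) = (0,1) ∈ E(G2) ✓
  (6,11) → (φ(6),φ(11)) = (0,8) ∈ E(G2) ✓
  (7,9) → (φ(7),φ(9)) = (5,9) ∈ E(G2) ✓
  (7,10) → (φ(7),φ(10)) = (1,9) ∈ E(G2) ✓
  (8,10) → (φ(8),φ(10)) = (1,7) ∈ E(G2) ✓
  (9,11) → (φ(9),φ(11)) = (5,8) ∈ E(G2) ✓
  (10,11) → (φ(10),φ(11)) = (1,8) ∈ E(G2) ✓
All 34 edges of G1 map to edges of G2, and |E(G1)| = |E(G2)| = 34, so φ is a bijection on edges as well as vertices. Hence G1 ≅ G2.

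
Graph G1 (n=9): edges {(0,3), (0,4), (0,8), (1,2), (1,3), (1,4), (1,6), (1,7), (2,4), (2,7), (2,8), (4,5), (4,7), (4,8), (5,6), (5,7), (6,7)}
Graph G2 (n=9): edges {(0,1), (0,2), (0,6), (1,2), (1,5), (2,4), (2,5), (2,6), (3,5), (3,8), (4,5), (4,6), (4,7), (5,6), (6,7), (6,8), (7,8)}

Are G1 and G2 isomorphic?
Yes, isomorphic

The graphs are isomorphic.
One valid mapping φ: V(G1) → V(G2): 0→8, 1→5, 2→4, 3→3, 4→6, 5→0, 6→1, 7→2, 8→7

Verify φ preserves adjacency — for each edge of G1, its image is an edge of G2:
  (0,3) → (φ(0),φ(3)) = (3,8) ∈ E(G2) ✓
  (0,4) → (φ(0),φ(4)) = (6,8) ∈ E(G2) ✓
  (0,8) → (φ(0),φ(8)) = (7,8) ∈ E(G2) ✓
  (1,2) → (φ(1),φ(2)) = (4,5) ∈ E(G2) ✓
  (1,3) → (φ(1),φ(3)) = (3,5) ∈ E(G2) ✓
  (1,4) → (φ(1),φ(4)) = (5,6) ∈ E(G2) ✓
  (1,6) → (φ(1),φ(6)) = (1,5) ∈ E(G2) ✓
  (1,7) → (φ(1),φ(7)) = (2,5) ∈ E(G2) ✓
  (2,4) → (φ(2),φ(4)) = (4,6) ∈ E(G2) ✓
  (2,7) → (φ(2),φ(7)) = (2,4) ∈ E(G2) ✓
  (2,8) → (φ(2),φ(8)) = (4,7) ∈ E(G2) ✓
  (4,5) → (φ(4),φ(5)) = (0,6) ∈ E(G2) ✓
  (4,7) → (φ(4),φ(7)) = (2,6) ∈ E(G2) ✓
  (4,8) → (φ(4),φ(8)) = (6,7) ∈ E(G2) ✓
  (5,6) → (φ(5),φ(6)) = (0,1) ∈ E(G2) ✓
  (5,7) → (φ(5),φ(7)) = (0,2) ∈ E(G2) ✓
  (6,7) → (φ(6),φ(7)) = (1,2) ∈ E(G2) ✓
All 17 edges of G1 map to edges of G2, and |E(G1)| = |E(G2)| = 17, so φ is a bijection on edges as well as vertices. Hence G1 ≅ G2.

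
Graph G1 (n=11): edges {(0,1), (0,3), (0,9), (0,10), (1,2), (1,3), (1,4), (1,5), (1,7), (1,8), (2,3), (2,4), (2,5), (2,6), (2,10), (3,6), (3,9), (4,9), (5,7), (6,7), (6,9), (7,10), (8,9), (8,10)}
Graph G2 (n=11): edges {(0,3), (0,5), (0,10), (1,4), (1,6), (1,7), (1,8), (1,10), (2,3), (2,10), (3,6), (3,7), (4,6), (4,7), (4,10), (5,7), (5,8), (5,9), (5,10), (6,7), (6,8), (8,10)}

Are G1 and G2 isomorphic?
No, not isomorphic

The graphs are NOT isomorphic.

Counting triangles (3-cliques): G1 has 8, G2 has 10.
Triangle count is an isomorphism invariant, so differing triangle counts rule out isomorphism.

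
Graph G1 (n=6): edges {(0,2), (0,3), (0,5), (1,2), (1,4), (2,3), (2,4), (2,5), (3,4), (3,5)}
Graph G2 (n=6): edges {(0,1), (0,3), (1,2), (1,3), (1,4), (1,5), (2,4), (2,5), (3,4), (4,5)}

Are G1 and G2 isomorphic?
Yes, isomorphic

The graphs are isomorphic.
One valid mapping φ: V(G1) → V(G2): 0→5, 1→0, 2→1, 3→4, 4→3, 5→2

Verify φ preserves adjacency — for each edge of G1, its image is an edge of G2:
  (0,2) → (φ(0),φ(2)) = (1,5) ∈ E(G2) ✓
  (0,3) → (φ(0),φ(3)) = (4,5) ∈ E(G2) ✓
  (0,5) → (φ(0),φ(5)) = (2,5) ∈ E(G2) ✓
  (1,2) → (φ(1),φ(2)) = (0,1) ∈ E(G2) ✓
  (1,4) → (φ(1),φ(4)) = (0,3) ∈ E(G2) ✓
  (2,3) → (φ(2),φ(3)) = (1,4) ∈ E(G2) ✓
  (2,4) → (φ(2),φ(4)) = (1,3) ∈ E(G2) ✓
  (2,5) → (φ(2),φ(5)) = (1,2) ∈ E(G2) ✓
  (3,4) → (φ(3),φ(4)) = (3,4) ∈ E(G2) ✓
  (3,5) → (φ(3),φ(5)) = (2,4) ∈ E(G2) ✓
All 10 edges of G1 map to edges of G2, and |E(G1)| = |E(G2)| = 10, so φ is a bijection on edges as well as vertices. Hence G1 ≅ G2.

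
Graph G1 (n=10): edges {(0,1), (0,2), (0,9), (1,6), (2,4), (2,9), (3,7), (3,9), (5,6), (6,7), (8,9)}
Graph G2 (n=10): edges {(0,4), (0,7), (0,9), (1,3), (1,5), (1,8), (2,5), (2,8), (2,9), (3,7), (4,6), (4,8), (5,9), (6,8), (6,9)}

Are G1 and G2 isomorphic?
No, not isomorphic

The graphs are NOT isomorphic.

Counting triangles (3-cliques): G1 has 1, G2 has 2.
Triangle count is an isomorphism invariant, so differing triangle counts rule out isomorphism.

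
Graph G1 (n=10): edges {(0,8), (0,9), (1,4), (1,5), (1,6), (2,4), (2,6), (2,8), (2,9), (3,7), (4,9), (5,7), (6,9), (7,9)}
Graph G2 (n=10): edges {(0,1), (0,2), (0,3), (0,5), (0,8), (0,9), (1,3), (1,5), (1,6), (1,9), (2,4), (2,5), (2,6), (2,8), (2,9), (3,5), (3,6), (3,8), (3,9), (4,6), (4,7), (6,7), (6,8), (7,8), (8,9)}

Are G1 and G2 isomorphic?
No, not isomorphic

The graphs are NOT isomorphic.

Counting triangles (3-cliques): G1 has 2, G2 has 20.
Triangle count is an isomorphism invariant, so differing triangle counts rule out isomorphism.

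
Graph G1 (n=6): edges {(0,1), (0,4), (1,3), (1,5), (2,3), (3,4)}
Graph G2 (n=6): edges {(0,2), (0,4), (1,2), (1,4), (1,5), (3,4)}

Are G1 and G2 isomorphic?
Yes, isomorphic

The graphs are isomorphic.
One valid mapping φ: V(G1) → V(G2): 0→2, 1→1, 2→3, 3→4, 4→0, 5→5

Verify φ preserves adjacency — for each edge of G1, its image is an edge of G2:
  (0,1) → (φ(0),φ(1)) = (1,2) ∈ E(G2) ✓
  (0,4) → (φ(0),φ(4)) = (0,2) ∈ E(G2) ✓
  (1,3) → (φ(1),φ(3)) = (1,4) ∈ E(G2) ✓
  (1,5) → (φ(1),φ(5)) = (1,5) ∈ E(G2) ✓
  (2,3) → (φ(2),φ(3)) = (3,4) ∈ E(G2) ✓
  (3,4) → (φ(3),φ(4)) = (0,4) ∈ E(G2) ✓
All 6 edges of G1 map to edges of G2, and |E(G1)| = |E(G2)| = 6, so φ is a bijection on edges as well as vertices. Hence G1 ≅ G2.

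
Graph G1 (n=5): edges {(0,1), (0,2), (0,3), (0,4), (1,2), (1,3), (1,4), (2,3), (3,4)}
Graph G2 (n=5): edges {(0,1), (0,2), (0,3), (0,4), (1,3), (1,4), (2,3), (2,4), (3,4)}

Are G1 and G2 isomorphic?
Yes, isomorphic

The graphs are isomorphic.
One valid mapping φ: V(G1) → V(G2): 0→4, 1→0, 2→1, 3→3, 4→2

Verify φ preserves adjacency — for each edge of G1, its image is an edge of G2:
  (0,1) → (φ(0),φ(1)) = (0,4) ∈ E(G2) ✓
  (0,2) → (φ(0),φ(2)) = (1,4) ∈ E(G2) ✓
  (0,3) → (φ(0),φ(3)) = (3,4) ∈ E(G2) ✓
  (0,4) → (φ(0),φ(4)) = (2,4) ∈ E(G2) ✓
  (1,2) → (φ(1),φ(2)) = (0,1) ∈ E(G2) ✓
  (1,3) → (φ(1),φ(3)) = (0,3) ∈ E(G2) ✓
  (1,4) → (φ(1),φ(4)) = (0,2) ∈ E(G2) ✓
  (2,3) → (φ(2),φ(3)) = (1,3) ∈ E(G2) ✓
  (3,4) → (φ(3),φ(4)) = (2,3) ∈ E(G2) ✓
All 9 edges of G1 map to edges of G2, and |E(G1)| = |E(G2)| = 9, so φ is a bijection on edges as well as vertices. Hence G1 ≅ G2.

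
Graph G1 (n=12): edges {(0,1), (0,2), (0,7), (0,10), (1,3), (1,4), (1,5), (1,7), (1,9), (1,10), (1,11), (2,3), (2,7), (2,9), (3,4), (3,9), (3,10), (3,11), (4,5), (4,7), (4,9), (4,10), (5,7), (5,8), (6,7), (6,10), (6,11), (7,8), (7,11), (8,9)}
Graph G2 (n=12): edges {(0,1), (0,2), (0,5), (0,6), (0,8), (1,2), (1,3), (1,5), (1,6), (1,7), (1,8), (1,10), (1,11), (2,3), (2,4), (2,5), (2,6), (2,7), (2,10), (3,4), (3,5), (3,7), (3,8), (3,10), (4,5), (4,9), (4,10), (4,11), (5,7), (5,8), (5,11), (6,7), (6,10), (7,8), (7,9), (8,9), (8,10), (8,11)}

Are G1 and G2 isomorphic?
No, not isomorphic

The graphs are NOT isomorphic.

Counting triangles (3-cliques): G1 has 19, G2 has 43.
Triangle count is an isomorphism invariant, so differing triangle counts rule out isomorphism.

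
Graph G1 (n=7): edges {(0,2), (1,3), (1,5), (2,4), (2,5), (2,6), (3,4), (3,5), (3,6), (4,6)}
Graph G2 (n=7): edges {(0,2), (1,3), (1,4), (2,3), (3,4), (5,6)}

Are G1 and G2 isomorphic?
No, not isomorphic

The graphs are NOT isomorphic.

Counting triangles (3-cliques): G1 has 3, G2 has 1.
Triangle count is an isomorphism invariant, so differing triangle counts rule out isomorphism.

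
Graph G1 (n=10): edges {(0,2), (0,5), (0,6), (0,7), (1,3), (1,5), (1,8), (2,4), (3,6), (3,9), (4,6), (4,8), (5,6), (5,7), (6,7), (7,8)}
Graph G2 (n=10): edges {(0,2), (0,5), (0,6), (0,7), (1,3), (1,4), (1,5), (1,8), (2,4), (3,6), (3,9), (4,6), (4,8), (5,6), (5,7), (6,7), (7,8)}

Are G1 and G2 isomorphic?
No, not isomorphic

The graphs are NOT isomorphic.

Counting edges: G1 has 16 edge(s); G2 has 17 edge(s).
Edge count is an isomorphism invariant (a bijection on vertices induces a bijection on edges), so differing edge counts rule out isomorphism.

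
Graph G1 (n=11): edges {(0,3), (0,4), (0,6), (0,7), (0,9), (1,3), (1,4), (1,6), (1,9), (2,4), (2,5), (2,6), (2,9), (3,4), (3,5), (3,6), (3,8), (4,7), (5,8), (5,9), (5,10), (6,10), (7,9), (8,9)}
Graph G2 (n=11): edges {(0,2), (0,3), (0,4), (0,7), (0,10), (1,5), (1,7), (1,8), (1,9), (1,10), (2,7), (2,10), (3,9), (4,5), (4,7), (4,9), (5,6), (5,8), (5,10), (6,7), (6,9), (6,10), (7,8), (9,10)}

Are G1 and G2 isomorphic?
Yes, isomorphic

The graphs are isomorphic.
One valid mapping φ: V(G1) → V(G2): 0→1, 1→6, 2→4, 3→10, 4→5, 5→0, 6→9, 7→8, 8→2, 9→7, 10→3

Verify φ preserves adjacency — for each edge of G1, its image is an edge of G2:
  (0,3) → (φ(0),φ(3)) = (1,10) ∈ E(G2) ✓
  (0,4) → (φ(0),φ(4)) = (1,5) ∈ E(G2) ✓
  (0,6) → (φ(0),φ(6)) = (1,9) ∈ E(G2) ✓
  (0,7) → (φ(0),φ(7)) = (1,8) ∈ E(G2) ✓
  (0,9) → (φ(0),φ(9)) = (1,7) ∈ E(G2) ✓
  (1,3) → (φ(1),φ(3)) = (6,10) ∈ E(G2) ✓
  (1,4) → (φ(1),φ(4)) = (5,6) ∈ E(G2) ✓
  (1,6) → (φ(1),φ(6)) = (6,9) ∈ E(G2) ✓
  (1,9) → (φ(1),φ(9)) = (6,7) ∈ E(G2) ✓
  (2,4) → (φ(2),φ(4)) = (4,5) ∈ E(G2) ✓
  (2,5) → (φ(2),φ(5)) = (0,4) ∈ E(G2) ✓
  (2,6) → (φ(2),φ(6)) = (4,9) ∈ E(G2) ✓
  (2,9) → (φ(2),φ(9)) = (4,7) ∈ E(G2) ✓
  (3,4) → (φ(3),φ(4)) = (5,10) ∈ E(G2) ✓
  (3,5) → (φ(3),φ(5)) = (0,10) ∈ E(G2) ✓
  (3,6) → (φ(3),φ(6)) = (9,10) ∈ E(G2) ✓
  (3,8) → (φ(3),φ(8)) = (2,10) ∈ E(G2) ✓
  (4,7) → (φ(4),φ(7)) = (5,8) ∈ E(G2) ✓
  (5,8) → (φ(5),φ(8)) = (0,2) ∈ E(G2) ✓
  (5,9) → (φ(5),φ(9)) = (0,7) ∈ E(G2) ✓
  (5,10) → (φ(5),φ(10)) = (0,3) ∈ E(G2) ✓
  (6,10) → (φ(6),φ(10)) = (3,9) ∈ E(G2) ✓
  (7,9) → (φ(7),φ(9)) = (7,8) ∈ E(G2) ✓
  (8,9) → (φ(8),φ(9)) = (2,7) ∈ E(G2) ✓
All 24 edges of G1 map to edges of G2, and |E(G1)| = |E(G2)| = 24, so φ is a bijection on edges as well as vertices. Hence G1 ≅ G2.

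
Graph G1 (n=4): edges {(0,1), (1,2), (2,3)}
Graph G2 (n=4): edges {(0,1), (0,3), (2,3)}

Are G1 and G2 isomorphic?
Yes, isomorphic

The graphs are isomorphic.
One valid mapping φ: V(G1) → V(G2): 0→1, 1→0, 2→3, 3→2

Verify φ preserves adjacency — for each edge of G1, its image is an edge of G2:
  (0,1) → (φ(0),φ(1)) = (0,1) ∈ E(G2) ✓
  (1,2) → (φ(1),φ(2)) = (0,3) ∈ E(G2) ✓
  (2,3) → (φ(2),φ(3)) = (2,3) ∈ E(G2) ✓
All 3 edges of G1 map to edges of G2, and |E(G1)| = |E(G2)| = 3, so φ is a bijection on edges as well as vertices. Hence G1 ≅ G2.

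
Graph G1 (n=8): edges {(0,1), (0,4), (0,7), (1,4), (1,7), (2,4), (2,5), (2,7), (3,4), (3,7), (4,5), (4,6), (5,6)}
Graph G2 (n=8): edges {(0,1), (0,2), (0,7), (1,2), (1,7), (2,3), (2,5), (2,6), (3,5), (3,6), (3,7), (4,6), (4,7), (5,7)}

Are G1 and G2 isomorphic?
No, not isomorphic

The graphs are NOT isomorphic.

Counting triangles (3-cliques): G1 has 4, G2 has 5.
Triangle count is an isomorphism invariant, so differing triangle counts rule out isomorphism.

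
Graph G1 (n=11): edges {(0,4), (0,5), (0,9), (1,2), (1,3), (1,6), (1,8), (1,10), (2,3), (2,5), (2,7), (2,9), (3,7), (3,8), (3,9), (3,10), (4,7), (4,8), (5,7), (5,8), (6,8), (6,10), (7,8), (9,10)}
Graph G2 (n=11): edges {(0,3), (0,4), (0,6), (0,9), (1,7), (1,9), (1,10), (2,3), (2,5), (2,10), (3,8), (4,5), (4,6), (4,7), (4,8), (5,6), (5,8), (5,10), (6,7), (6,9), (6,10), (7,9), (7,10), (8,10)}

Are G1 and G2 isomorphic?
Yes, isomorphic

The graphs are isomorphic.
One valid mapping φ: V(G1) → V(G2): 0→3, 1→7, 2→4, 3→6, 4→2, 5→8, 6→1, 7→5, 8→10, 9→0, 10→9

Verify φ preserves adjacency — for each edge of G1, its image is an edge of G2:
  (0,4) → (φ(0),φ(4)) = (2,3) ∈ E(G2) ✓
  (0,5) → (φ(0),φ(5)) = (3,8) ∈ E(G2) ✓
  (0,9) → (φ(0),φ(9)) = (0,3) ∈ E(G2) ✓
  (1,2) → (φ(1),φ(2)) = (4,7) ∈ E(G2) ✓
  (1,3) → (φ(1),φ(3)) = (6,7) ∈ E(G2) ✓
  (1,6) → (φ(1),φ(6)) = (1,7) ∈ E(G2) ✓
  (1,8) → (φ(1),φ(8)) = (7,10) ∈ E(G2) ✓
  (1,10) → (φ(1),φ(10)) = (7,9) ∈ E(G2) ✓
  (2,3) → (φ(2),φ(3)) = (4,6) ∈ E(G2) ✓
  (2,5) → (φ(2),φ(5)) = (4,8) ∈ E(G2) ✓
  (2,7) → (φ(2),φ(7)) = (4,5) ∈ E(G2) ✓
  (2,9) → (φ(2),φ(9)) = (0,4) ∈ E(G2) ✓
  (3,7) → (φ(3),φ(7)) = (5,6) ∈ E(G2) ✓
  (3,8) → (φ(3),φ(8)) = (6,10) ∈ E(G2) ✓
  (3,9) → (φ(3),φ(9)) = (0,6) ∈ E(G2) ✓
  (3,10) → (φ(3),φ(10)) = (6,9) ∈ E(G2) ✓
  (4,7) → (φ(4),φ(7)) = (2,5) ∈ E(G2) ✓
  (4,8) → (φ(4),φ(8)) = (2,10) ∈ E(G2) ✓
  (5,7) → (φ(5),φ(7)) = (5,8) ∈ E(G2) ✓
  (5,8) → (φ(5),φ(8)) = (8,10) ∈ E(G2) ✓
  (6,8) → (φ(6),φ(8)) = (1,10) ∈ E(G2) ✓
  (6,10) → (φ(6),φ(10)) = (1,9) ∈ E(G2) ✓
  (7,8) → (φ(7),φ(8)) = (5,10) ∈ E(G2) ✓
  (9,10) → (φ(9),φ(10)) = (0,9) ∈ E(G2) ✓
All 24 edges of G1 map to edges of G2, and |E(G1)| = |E(G2)| = 24, so φ is a bijection on edges as well as vertices. Hence G1 ≅ G2.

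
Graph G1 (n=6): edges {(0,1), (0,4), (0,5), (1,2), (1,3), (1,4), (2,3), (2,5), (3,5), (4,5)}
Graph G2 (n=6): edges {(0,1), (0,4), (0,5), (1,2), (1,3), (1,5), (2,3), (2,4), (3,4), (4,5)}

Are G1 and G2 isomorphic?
Yes, isomorphic

The graphs are isomorphic.
One valid mapping φ: V(G1) → V(G2): 0→0, 1→1, 2→2, 3→3, 4→5, 5→4

Verify φ preserves adjacency — for each edge of G1, its image is an edge of G2:
  (0,1) → (φ(0),φ(1)) = (0,1) ∈ E(G2) ✓
  (0,4) → (φ(0),φ(4)) = (0,5) ∈ E(G2) ✓
  (0,5) → (φ(0),φ(5)) = (0,4) ∈ E(G2) ✓
  (1,2) → (φ(1),φ(2)) = (1,2) ∈ E(G2) ✓
  (1,3) → (φ(1),φ(3)) = (1,3) ∈ E(G2) ✓
  (1,4) → (φ(1),φ(4)) = (1,5) ∈ E(G2) ✓
  (2,3) → (φ(2),φ(3)) = (2,3) ∈ E(G2) ✓
  (2,5) → (φ(2),φ(5)) = (2,4) ∈ E(G2) ✓
  (3,5) → (φ(3),φ(5)) = (3,4) ∈ E(G2) ✓
  (4,5) → (φ(4),φ(5)) = (4,5) ∈ E(G2) ✓
All 10 edges of G1 map to edges of G2, and |E(G1)| = |E(G2)| = 10, so φ is a bijection on edges as well as vertices. Hence G1 ≅ G2.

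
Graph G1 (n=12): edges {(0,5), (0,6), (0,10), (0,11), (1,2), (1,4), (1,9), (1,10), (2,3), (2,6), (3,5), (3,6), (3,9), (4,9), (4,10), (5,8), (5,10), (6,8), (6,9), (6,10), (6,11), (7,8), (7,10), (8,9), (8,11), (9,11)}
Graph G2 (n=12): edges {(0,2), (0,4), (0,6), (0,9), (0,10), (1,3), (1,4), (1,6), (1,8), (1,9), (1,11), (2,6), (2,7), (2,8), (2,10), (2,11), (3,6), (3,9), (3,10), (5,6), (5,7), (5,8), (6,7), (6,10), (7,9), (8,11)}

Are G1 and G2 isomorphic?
Yes, isomorphic

The graphs are isomorphic.
One valid mapping φ: V(G1) → V(G2): 0→3, 1→8, 2→5, 3→7, 4→11, 5→9, 6→6, 7→4, 8→0, 9→2, 10→1, 11→10

Verify φ preserves adjacency — for each edge of G1, its image is an edge of G2:
  (0,5) → (φ(0),φ(5)) = (3,9) ∈ E(G2) ✓
  (0,6) → (φ(0),φ(6)) = (3,6) ∈ E(G2) ✓
  (0,10) → (φ(0),φ(10)) = (1,3) ∈ E(G2) ✓
  (0,11) → (φ(0),φ(11)) = (3,10) ∈ E(G2) ✓
  (1,2) → (φ(1),φ(2)) = (5,8) ∈ E(G2) ✓
  (1,4) → (φ(1),φ(4)) = (8,11) ∈ E(G2) ✓
  (1,9) → (φ(1),φ(9)) = (2,8) ∈ E(G2) ✓
  (1,10) → (φ(1),φ(10)) = (1,8) ∈ E(G2) ✓
  (2,3) → (φ(2),φ(3)) = (5,7) ∈ E(G2) ✓
  (2,6) → (φ(2),φ(6)) = (5,6) ∈ E(G2) ✓
  (3,5) → (φ(3),φ(5)) = (7,9) ∈ E(G2) ✓
  (3,6) → (φ(3),φ(6)) = (6,7) ∈ E(G2) ✓
  (3,9) → (φ(3),φ(9)) = (2,7) ∈ E(G2) ✓
  (4,9) → (φ(4),φ(9)) = (2,11) ∈ E(G2) ✓
  (4,10) → (φ(4),φ(10)) = (1,11) ∈ E(G2) ✓
  (5,8) → (φ(5),φ(8)) = (0,9) ∈ E(G2) ✓
  (5,10) → (φ(5),φ(10)) = (1,9) ∈ E(G2) ✓
  (6,8) → (φ(6),φ(8)) = (0,6) ∈ E(G2) ✓
  (6,9) → (φ(6),φ(9)) = (2,6) ∈ E(G2) ✓
  (6,10) → (φ(6),φ(10)) = (1,6) ∈ E(G2) ✓
  (6,11) → (φ(6),φ(11)) = (6,10) ∈ E(G2) ✓
  (7,8) → (φ(7),φ(8)) = (0,4) ∈ E(G2) ✓
  (7,10) → (φ(7),φ(10)) = (1,4) ∈ E(G2) ✓
  (8,9) → (φ(8),φ(9)) = (0,2) ∈ E(G2) ✓
  (8,11) → (φ(8),φ(11)) = (0,10) ∈ E(G2) ✓
  (9,11) → (φ(9),φ(11)) = (2,10) ∈ E(G2) ✓
All 26 edges of G1 map to edges of G2, and |E(G1)| = |E(G2)| = 26, so φ is a bijection on edges as well as vertices. Hence G1 ≅ G2.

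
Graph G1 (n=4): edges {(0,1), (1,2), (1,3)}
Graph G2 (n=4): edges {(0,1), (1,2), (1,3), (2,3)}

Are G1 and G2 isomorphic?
No, not isomorphic

The graphs are NOT isomorphic.

Counting edges: G1 has 3 edge(s); G2 has 4 edge(s).
Edge count is an isomorphism invariant (a bijection on vertices induces a bijection on edges), so differing edge counts rule out isomorphism.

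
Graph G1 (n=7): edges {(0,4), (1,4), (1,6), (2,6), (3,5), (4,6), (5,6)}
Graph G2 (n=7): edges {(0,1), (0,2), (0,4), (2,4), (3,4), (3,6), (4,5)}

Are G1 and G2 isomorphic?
Yes, isomorphic

The graphs are isomorphic.
One valid mapping φ: V(G1) → V(G2): 0→1, 1→2, 2→5, 3→6, 4→0, 5→3, 6→4

Verify φ preserves adjacency — for each edge of G1, its image is an edge of G2:
  (0,4) → (φ(0),φ(4)) = (0,1) ∈ E(G2) ✓
  (1,4) → (φ(1),φ(4)) = (0,2) ∈ E(G2) ✓
  (1,6) → (φ(1),φ(6)) = (2,4) ∈ E(G2) ✓
  (2,6) → (φ(2),φ(6)) = (4,5) ∈ E(G2) ✓
  (3,5) → (φ(3),φ(5)) = (3,6) ∈ E(G2) ✓
  (4,6) → (φ(4),φ(6)) = (0,4) ∈ E(G2) ✓
  (5,6) → (φ(5),φ(6)) = (3,4) ∈ E(G2) ✓
All 7 edges of G1 map to edges of G2, and |E(G1)| = |E(G2)| = 7, so φ is a bijection on edges as well as vertices. Hence G1 ≅ G2.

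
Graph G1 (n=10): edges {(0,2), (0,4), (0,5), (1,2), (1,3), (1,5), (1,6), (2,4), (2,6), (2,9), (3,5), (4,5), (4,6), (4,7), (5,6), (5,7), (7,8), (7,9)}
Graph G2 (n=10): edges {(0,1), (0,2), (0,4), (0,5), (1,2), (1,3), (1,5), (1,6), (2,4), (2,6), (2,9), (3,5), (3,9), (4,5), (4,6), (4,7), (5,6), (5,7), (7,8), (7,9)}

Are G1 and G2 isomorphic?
No, not isomorphic

The graphs are NOT isomorphic.

Counting edges: G1 has 18 edge(s); G2 has 20 edge(s).
Edge count is an isomorphism invariant (a bijection on vertices induces a bijection on edges), so differing edge counts rule out isomorphism.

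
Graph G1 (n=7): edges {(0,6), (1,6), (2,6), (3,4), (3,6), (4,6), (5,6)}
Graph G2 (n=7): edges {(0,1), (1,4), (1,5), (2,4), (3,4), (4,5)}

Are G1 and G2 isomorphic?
No, not isomorphic

The graphs are NOT isomorphic.

Degrees in G1: deg(0)=1, deg(1)=1, deg(2)=1, deg(3)=2, deg(4)=2, deg(5)=1, deg(6)=6.
Sorted degree sequence of G1: [6, 2, 2, 1, 1, 1, 1].
Degrees in G2: deg(0)=1, deg(1)=3, deg(2)=1, deg(3)=1, deg(4)=4, deg(5)=2, deg(6)=0.
Sorted degree sequence of G2: [4, 3, 2, 1, 1, 1, 0].
The (sorted) degree sequence is an isomorphism invariant, so since G1 and G2 have different degree sequences they cannot be isomorphic.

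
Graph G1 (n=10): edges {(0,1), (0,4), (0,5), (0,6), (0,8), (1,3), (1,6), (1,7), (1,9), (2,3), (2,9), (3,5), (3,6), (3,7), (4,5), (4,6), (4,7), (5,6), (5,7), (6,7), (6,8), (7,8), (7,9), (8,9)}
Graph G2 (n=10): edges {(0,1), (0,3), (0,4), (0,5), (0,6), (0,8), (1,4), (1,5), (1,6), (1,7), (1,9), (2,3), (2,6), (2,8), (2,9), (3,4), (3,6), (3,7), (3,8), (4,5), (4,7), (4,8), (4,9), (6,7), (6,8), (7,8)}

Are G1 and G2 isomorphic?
No, not isomorphic

The graphs are NOT isomorphic.

Degrees in G1: deg(0)=5, deg(1)=5, deg(2)=2, deg(3)=5, deg(4)=4, deg(5)=5, deg(6)=7, deg(7)=7, deg(8)=4, deg(9)=4.
Sorted degree sequence of G1: [7, 7, 5, 5, 5, 5, 4, 4, 4, 2].
Degrees in G2: deg(0)=6, deg(1)=6, deg(2)=4, deg(3)=6, deg(4)=7, deg(5)=3, deg(6)=6, deg(7)=5, deg(8)=6, deg(9)=3.
Sorted degree sequence of G2: [7, 6, 6, 6, 6, 6, 5, 4, 3, 3].
The (sorted) degree sequence is an isomorphism invariant, so since G1 and G2 have different degree sequences they cannot be isomorphic.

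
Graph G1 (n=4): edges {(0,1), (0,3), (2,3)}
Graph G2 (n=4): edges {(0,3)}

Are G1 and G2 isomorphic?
No, not isomorphic

The graphs are NOT isomorphic.

Counting edges: G1 has 3 edge(s); G2 has 1 edge(s).
Edge count is an isomorphism invariant (a bijection on vertices induces a bijection on edges), so differing edge counts rule out isomorphism.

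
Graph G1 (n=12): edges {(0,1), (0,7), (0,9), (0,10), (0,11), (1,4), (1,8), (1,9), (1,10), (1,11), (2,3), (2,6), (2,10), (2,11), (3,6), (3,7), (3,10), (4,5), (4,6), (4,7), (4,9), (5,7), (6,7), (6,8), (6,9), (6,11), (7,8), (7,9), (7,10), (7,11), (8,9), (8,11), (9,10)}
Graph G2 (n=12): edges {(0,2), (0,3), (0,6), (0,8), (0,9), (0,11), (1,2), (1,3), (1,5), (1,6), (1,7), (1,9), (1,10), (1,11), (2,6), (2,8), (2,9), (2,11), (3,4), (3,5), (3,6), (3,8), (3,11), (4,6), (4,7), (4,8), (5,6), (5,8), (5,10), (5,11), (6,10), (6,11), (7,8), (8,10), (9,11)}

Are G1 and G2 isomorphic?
No, not isomorphic

The graphs are NOT isomorphic.

Counting triangles (3-cliques): G1 has 28, G2 has 33.
Triangle count is an isomorphism invariant, so differing triangle counts rule out isomorphism.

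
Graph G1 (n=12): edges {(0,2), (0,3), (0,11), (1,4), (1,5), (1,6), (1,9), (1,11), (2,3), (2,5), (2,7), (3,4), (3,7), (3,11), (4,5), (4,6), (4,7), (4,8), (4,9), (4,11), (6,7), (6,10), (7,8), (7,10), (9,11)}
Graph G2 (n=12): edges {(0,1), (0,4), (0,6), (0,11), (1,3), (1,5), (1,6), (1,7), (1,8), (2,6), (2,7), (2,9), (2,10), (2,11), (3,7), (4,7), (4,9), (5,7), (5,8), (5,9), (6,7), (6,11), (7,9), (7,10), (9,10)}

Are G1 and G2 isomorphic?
Yes, isomorphic

The graphs are isomorphic.
One valid mapping φ: V(G1) → V(G2): 0→11, 1→9, 2→0, 3→6, 4→7, 5→4, 6→5, 7→1, 8→3, 9→10, 10→8, 11→2

Verify φ preserves adjacency — for each edge of G1, its image is an edge of G2:
  (0,2) → (φ(0),φ(2)) = (0,11) ∈ E(G2) ✓
  (0,3) → (φ(0),φ(3)) = (6,11) ∈ E(G2) ✓
  (0,11) → (φ(0),φ(11)) = (2,11) ∈ E(G2) ✓
  (1,4) → (φ(1),φ(4)) = (7,9) ∈ E(G2) ✓
  (1,5) → (φ(1),φ(5)) = (4,9) ∈ E(G2) ✓
  (1,6) → (φ(1),φ(6)) = (5,9) ∈ E(G2) ✓
  (1,9) → (φ(1),φ(9)) = (9,10) ∈ E(G2) ✓
  (1,11) → (φ(1),φ(11)) = (2,9) ∈ E(G2) ✓
  (2,3) → (φ(2),φ(3)) = (0,6) ∈ E(G2) ✓
  (2,5) → (φ(2),φ(5)) = (0,4) ∈ E(G2) ✓
  (2,7) → (φ(2),φ(7)) = (0,1) ∈ E(G2) ✓
  (3,4) → (φ(3),φ(4)) = (6,7) ∈ E(G2) ✓
  (3,7) → (φ(3),φ(7)) = (1,6) ∈ E(G2) ✓
  (3,11) → (φ(3),φ(11)) = (2,6) ∈ E(G2) ✓
  (4,5) → (φ(4),φ(5)) = (4,7) ∈ E(G2) ✓
  (4,6) → (φ(4),φ(6)) = (5,7) ∈ E(G2) ✓
  (4,7) → (φ(4),φ(7)) = (1,7) ∈ E(G2) ✓
  (4,8) → (φ(4),φ(8)) = (3,7) ∈ E(G2) ✓
  (4,9) → (φ(4),φ(9)) = (7,10) ∈ E(G2) ✓
  (4,11) → (φ(4),φ(11)) = (2,7) ∈ E(G2) ✓
  (6,7) → (φ(6),φ(7)) = (1,5) ∈ E(G2) ✓
  (6,10) → (φ(6),φ(10)) = (5,8) ∈ E(G2) ✓
  (7,8) → (φ(7),φ(8)) = (1,3) ∈ E(G2) ✓
  (7,10) → (φ(7),φ(10)) = (1,8) ∈ E(G2) ✓
  (9,11) → (φ(9),φ(11)) = (2,10) ∈ E(G2) ✓
All 25 edges of G1 map to edges of G2, and |E(G1)| = |E(G2)| = 25, so φ is a bijection on edges as well as vertices. Hence G1 ≅ G2.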